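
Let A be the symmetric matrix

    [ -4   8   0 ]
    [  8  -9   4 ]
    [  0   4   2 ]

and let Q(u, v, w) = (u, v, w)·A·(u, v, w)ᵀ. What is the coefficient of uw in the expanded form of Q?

0

The coefficient of uw is A[1,3] + A[3,1] = 2·0 = 0.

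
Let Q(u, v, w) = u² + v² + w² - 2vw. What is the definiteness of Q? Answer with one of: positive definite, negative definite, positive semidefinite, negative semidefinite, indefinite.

positive semidefinite

The symmetric matrix is A = [[1, 0, 0], [0, 1, -1], [0, -1, 1]].
Row-reducing A symmetrically gives the diagonal entries 1, 1, 0.
Counting signs: 2 positive, 1 zero.
Hence Q is positive semidefinite.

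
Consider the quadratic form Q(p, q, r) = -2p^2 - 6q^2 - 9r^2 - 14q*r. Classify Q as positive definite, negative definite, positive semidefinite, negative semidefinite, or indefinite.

The symmetric matrix is A = [[-2, 0, 0], [0, -6, -7], [0, -7, -9]].
Symmetric row and column elimination reduces A to a congruent diagonal form with pivots -2, -6, -5/6.
That gives 3 negative pivots.
Hence Q is negative definite.

negative definite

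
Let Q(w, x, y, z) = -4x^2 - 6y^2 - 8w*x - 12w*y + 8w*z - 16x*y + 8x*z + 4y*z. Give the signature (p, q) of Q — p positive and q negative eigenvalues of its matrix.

The symmetric matrix is A = [[0, -4, -6, 4], [-4, -4, -8, 4], [-6, -8, -6, 2], [4, 4, 2, 0]].
By Sylvester's law of inertia any congruent diagonalization of A has 2 positive, 1 negative and 1 zero entries.

(2, 1)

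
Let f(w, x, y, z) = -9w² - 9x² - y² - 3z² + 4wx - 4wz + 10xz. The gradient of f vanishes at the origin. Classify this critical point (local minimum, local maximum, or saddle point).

The Hessian at the origin is H = [[-18, 4, 0, -4], [4, -18, 0, 10], [0, 0, -2, 0], [-4, 10, 0, -6]].
Row-reducing H symmetrically gives the diagonal entries -18, -154/9, -2, -20/77.
That gives 4 negative pivots.
H is negative definite, so the origin is a strict local maximum.

local maximum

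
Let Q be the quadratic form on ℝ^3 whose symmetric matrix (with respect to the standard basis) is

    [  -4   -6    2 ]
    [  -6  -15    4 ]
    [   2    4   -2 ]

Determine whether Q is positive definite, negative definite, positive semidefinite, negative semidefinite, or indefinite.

Congruent diagonalization of A (simultaneous row and column reduction) yields pivots -4, -6, -5/6.
Counting signs: 3 negative.
Hence Q is negative definite.

negative definite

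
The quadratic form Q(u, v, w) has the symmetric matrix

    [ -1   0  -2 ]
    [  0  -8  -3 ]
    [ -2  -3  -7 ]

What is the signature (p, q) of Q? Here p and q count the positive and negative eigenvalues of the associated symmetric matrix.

(0, 3)

Symmetric row and column elimination reduces A to a congruent diagonal form with pivots -1, -8, -15/8.
Counting signs: 3 negative.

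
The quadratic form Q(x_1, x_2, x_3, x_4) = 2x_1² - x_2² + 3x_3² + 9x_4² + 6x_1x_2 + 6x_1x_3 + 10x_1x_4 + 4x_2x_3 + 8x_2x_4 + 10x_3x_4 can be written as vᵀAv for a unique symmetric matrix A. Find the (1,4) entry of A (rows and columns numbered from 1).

5

The coefficient of x_1·x_4 in Q is 10. For a symmetric A this equals A[1,4] + A[4,1] = 2·A[1,4].
So A[1,4] = 10/2 = 5.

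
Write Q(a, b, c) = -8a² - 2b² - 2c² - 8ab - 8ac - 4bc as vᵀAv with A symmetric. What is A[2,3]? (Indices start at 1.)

The coefficient of b·c in Q is -4. For a symmetric A this equals A[2,3] + A[3,2] = 2·A[2,3].
So A[2,3] = -4/2 = -2.

-2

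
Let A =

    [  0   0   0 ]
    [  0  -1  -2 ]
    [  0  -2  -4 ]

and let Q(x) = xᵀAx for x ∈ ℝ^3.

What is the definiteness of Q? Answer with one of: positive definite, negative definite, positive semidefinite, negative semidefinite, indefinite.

Row-reducing A symmetrically gives the diagonal entries 0, -1, 0.
So there are 1 negative, 2 zero pivots.
Hence Q is negative semidefinite.

negative semidefinite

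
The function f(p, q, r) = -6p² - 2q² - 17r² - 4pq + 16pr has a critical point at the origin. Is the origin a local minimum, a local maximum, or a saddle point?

The Hessian at the origin is H = [[-12, -4, 16], [-4, -4, 0], [16, 0, -34]].
An LDLᵀ factorisation of H has diagonal entries -12, -8/3, -2.
That gives 3 negative pivots.
H is negative definite, so the origin is a strict local maximum.

local maximum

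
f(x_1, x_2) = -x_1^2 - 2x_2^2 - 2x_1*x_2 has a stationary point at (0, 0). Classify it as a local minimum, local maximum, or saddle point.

The Hessian at the origin is H = [[-2, -2], [-2, -4]].
det H = -2·-4 − (-2)² = 4 > 0 and H[1,1] = -2 < 0, so H is negative definite.
Therefore the origin is a local maximum.

local maximum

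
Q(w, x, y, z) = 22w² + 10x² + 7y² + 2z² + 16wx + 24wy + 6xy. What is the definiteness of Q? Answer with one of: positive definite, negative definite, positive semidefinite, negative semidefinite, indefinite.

Write A = [[22, 8, 12, 0], [8, 10, 3, 0], [12, 3, 7, 0], [0, 0, 0, 2]].
Row-reducing A symmetrically gives the diagonal entries 22, 78/11, 5/26, 2.
So there are 4 positive pivots.
Hence Q is positive definite.

positive definite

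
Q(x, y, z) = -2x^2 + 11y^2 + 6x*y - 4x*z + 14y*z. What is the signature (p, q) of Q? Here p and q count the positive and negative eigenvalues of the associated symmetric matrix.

The associated matrix is A = [[-2, 3, -2], [3, 11, 7], [-2, 7, 0]].
Symmetric row and column elimination reduces A to a congruent diagonal form with pivots -2, 31/2, 30/31.
That gives 2 positive, 1 negative pivots.

(2, 1)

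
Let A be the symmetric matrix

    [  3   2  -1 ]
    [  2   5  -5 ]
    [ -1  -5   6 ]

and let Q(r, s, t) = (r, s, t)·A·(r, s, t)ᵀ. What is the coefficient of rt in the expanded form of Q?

-2

The coefficient of rt is A[1,3] + A[3,1] = 2·(-1) = -2.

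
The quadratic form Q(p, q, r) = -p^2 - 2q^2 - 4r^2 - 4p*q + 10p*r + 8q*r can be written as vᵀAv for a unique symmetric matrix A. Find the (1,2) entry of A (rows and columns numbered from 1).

-2

The coefficient of p·q in Q is -4. For a symmetric A this equals A[1,2] + A[2,1] = 2·A[1,2].
So A[1,2] = -4/2 = -2.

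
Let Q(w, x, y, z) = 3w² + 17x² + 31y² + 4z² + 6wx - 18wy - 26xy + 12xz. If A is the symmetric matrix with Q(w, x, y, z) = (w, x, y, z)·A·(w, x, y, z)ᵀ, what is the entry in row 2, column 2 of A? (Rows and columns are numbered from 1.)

The coefficient of x² in Q is 17, and that is exactly A[2,2].

17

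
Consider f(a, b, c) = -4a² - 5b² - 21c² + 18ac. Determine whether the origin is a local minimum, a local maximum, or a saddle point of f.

local maximum

The Hessian at the origin is H = [[-8, 0, 18], [0, -10, 0], [18, 0, -42]].
An LDLᵀ factorisation of H has diagonal entries -8, -10, -3/2.
Counting signs: 3 negative.
H is negative definite, so the origin is a strict local maximum.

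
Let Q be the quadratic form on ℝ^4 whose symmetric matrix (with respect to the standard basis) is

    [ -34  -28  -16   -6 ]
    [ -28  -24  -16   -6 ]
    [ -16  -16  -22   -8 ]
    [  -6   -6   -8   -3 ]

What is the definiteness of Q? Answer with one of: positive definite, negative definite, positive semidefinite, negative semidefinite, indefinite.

Leading principal minors: Δ_1 = -34, Δ_2 = 32, Δ_3 = -192, Δ_4 = 16.
The signs alternate starting with Δ_1 < 0, so by Sylvester's criterion Q is negative definite.

negative definite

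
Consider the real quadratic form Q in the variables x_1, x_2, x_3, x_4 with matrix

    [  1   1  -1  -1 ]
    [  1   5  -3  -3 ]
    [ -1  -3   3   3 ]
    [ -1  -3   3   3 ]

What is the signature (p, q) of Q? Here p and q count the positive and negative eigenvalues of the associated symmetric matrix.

Applying the same elementary operations to the rows and columns of A produces a congruent diagonal matrix with entries 1, 4, 1, 0.
Counting signs: 3 positive, 1 zero.

(3, 0)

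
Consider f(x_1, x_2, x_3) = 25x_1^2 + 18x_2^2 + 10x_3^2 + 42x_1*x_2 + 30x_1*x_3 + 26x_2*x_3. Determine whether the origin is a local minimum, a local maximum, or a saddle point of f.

The Hessian at the origin is H = [[50, 42, 30], [42, 36, 26], [30, 26, 20]].
Congruent diagonalization of H (simultaneous row and column reduction) yields pivots 50, 18/25, 10/9.
That gives 3 positive pivots.
H is positive definite, so the origin is a strict local minimum.

local minimum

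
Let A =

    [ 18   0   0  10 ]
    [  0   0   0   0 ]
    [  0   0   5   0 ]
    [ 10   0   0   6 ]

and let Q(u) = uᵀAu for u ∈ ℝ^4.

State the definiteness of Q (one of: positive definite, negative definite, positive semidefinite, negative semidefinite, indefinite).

positive semidefinite

Congruent diagonalization of A (simultaneous row and column reduction) yields pivots 18, 0, 5, 4/9.
That gives 3 positive, 1 zero pivots.
Hence Q is positive semidefinite.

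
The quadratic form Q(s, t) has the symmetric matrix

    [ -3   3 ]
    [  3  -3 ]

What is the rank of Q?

1

Symmetric row and column elimination reduces A to a congruent diagonal form with pivots -3, 0.
So there are 1 negative, 1 zero pivots.
The rank is the number of nonzero pivots: 1.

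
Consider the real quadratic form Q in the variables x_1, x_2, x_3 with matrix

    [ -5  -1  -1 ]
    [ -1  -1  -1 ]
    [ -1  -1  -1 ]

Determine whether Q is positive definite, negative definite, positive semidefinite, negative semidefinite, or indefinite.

negative semidefinite

Applying the same elementary operations to the rows and columns of A produces a congruent diagonal matrix with entries -5, -4/5, 0.
Counting signs: 2 negative, 1 zero.
Hence Q is negative semidefinite.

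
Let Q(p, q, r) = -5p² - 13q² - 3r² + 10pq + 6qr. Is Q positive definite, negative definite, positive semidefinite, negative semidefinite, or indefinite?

Write A = [[-5, 5, 0], [5, -13, 3], [0, 3, -3]].
Applying the same elementary operations to the rows and columns of A produces a congruent diagonal matrix with entries -5, -8, -15/8.
That gives 3 negative pivots.
Hence Q is negative definite.

negative definite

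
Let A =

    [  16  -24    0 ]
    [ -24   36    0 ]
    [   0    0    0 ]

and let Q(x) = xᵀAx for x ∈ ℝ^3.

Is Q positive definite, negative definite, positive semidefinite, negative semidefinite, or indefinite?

Applying the same elementary operations to the rows and columns of A produces a congruent diagonal matrix with entries 16, 0, 0.
That gives 1 positive, 2 zero pivots.
Hence Q is positive semidefinite.

positive semidefinite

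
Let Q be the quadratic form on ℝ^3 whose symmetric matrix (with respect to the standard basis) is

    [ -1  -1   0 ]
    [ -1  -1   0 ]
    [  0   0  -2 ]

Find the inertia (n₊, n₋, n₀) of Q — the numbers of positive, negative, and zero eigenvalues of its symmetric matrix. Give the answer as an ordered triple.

Applying the same elementary operations to the rows and columns of A produces a congruent diagonal matrix with entries -1, 0, -2.
Counting signs: 2 negative, 1 zero.

(0, 2, 1)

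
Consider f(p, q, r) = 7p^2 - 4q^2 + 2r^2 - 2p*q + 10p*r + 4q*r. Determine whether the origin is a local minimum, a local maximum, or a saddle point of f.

The Hessian at the origin is H = [[14, -2, 10], [-2, -8, 4], [10, 4, 4]].
Symmetric row and column elimination reduces H to a congruent diagonal form with pivots 14, -58/7, 12/29.
So there are 2 positive, 1 negative pivots.
H is indefinite, so the origin is a saddle point.

saddle point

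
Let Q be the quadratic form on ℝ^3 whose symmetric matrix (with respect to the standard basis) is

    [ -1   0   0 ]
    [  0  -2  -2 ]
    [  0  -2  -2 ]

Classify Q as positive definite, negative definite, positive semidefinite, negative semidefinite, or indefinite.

Applying the same elementary operations to the rows and columns of A produces a congruent diagonal matrix with entries -1, -2, 0.
Counting signs: 2 negative, 1 zero.
Hence Q is negative semidefinite.

negative semidefinite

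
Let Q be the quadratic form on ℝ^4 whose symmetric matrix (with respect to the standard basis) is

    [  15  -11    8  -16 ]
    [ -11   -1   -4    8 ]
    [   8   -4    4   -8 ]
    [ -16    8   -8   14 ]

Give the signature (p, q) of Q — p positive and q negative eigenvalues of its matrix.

(2, 2)

Congruent diagonalization of A (simultaneous row and column reduction) yields pivots 15, -136/15, 2/17, -2.
Counting signs: 2 positive, 2 negative.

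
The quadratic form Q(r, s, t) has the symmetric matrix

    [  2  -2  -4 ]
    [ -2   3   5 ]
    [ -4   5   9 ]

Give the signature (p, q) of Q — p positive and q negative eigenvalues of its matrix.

(2, 0)

Symmetric row and column elimination reduces A to a congruent diagonal form with pivots 2, 1, 0.
Counting signs: 2 positive, 1 zero.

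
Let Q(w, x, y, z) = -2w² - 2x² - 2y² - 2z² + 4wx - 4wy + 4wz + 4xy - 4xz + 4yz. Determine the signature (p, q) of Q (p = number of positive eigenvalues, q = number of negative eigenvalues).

(0, 1)

Write A = [[-2, 2, -2, 2], [2, -2, 2, -2], [-2, 2, -2, 2], [2, -2, 2, -2]].
Row-reducing A symmetrically gives the diagonal entries -2, 0, 0, 0.
Counting signs: 1 negative, 3 zero.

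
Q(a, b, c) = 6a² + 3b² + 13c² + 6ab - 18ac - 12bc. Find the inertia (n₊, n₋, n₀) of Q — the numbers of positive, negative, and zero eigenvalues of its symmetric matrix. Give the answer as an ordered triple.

The symmetric matrix is A = [[6, 3, -9], [3, 3, -6], [-9, -6, 13]].
Row-reducing A symmetrically gives the diagonal entries 6, 3/2, -2.
That gives 2 positive, 1 negative pivots.

(2, 1, 0)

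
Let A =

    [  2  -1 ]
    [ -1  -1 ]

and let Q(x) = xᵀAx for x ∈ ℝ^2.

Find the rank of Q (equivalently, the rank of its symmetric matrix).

2

An LDLᵀ factorisation of A has diagonal entries 2, -3/2.
So there are 1 positive, 1 negative pivots.
The rank is the number of nonzero pivots: 2.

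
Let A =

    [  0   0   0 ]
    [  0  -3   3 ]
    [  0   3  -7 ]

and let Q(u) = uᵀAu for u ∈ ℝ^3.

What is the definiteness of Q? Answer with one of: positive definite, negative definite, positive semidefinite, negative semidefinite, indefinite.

negative semidefinite

Row-reducing A symmetrically gives the diagonal entries 0, -3, -4.
Counting signs: 2 negative, 1 zero.
Hence Q is negative semidefinite.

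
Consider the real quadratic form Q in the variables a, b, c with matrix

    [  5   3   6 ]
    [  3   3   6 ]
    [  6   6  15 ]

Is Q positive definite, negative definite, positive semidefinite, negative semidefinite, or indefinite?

Leading principal minors: Δ_1 = 5, Δ_2 = 6, Δ_3 = 18.
All leading principal minors are positive, so by Sylvester's criterion Q is positive definite.

positive definite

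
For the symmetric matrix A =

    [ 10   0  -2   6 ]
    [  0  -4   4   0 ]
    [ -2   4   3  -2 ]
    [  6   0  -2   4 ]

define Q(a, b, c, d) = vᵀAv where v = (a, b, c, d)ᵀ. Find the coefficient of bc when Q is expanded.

8

The coefficient of bc is A[2,3] + A[3,2] = 2·4 = 8.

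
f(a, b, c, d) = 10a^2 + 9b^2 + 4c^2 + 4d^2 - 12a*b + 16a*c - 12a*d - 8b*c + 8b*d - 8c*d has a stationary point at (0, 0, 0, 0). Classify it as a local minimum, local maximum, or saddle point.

The Hessian at the origin is H = [[20, -12, 16, -12], [-12, 18, -8, 8], [16, -8, 8, -8], [-12, 8, -8, 8]].
Congruent diagonalization of H (simultaneous row and column reduction) yields pivots 20, 54/5, -136/27, 20/17.
So there are 3 positive, 1 negative pivots.
H is indefinite, so the origin is a saddle point.

saddle point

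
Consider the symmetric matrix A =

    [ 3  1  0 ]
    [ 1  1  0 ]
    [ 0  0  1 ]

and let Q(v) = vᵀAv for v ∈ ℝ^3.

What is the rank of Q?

An LDLᵀ factorisation of A has diagonal entries 3, 2/3, 1.
Counting signs: 3 positive.
The rank is the number of nonzero pivots: 3.

3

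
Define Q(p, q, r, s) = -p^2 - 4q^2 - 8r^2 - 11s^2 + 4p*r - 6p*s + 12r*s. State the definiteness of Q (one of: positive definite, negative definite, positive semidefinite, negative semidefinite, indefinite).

The symmetric matrix of Q is A = [[-1, 0, 2, -3], [0, -4, 0, 0], [2, 0, -8, 6], [-3, 0, 6, -11]].
Leading principal minors: Δ_1 = -1, Δ_2 = 4, Δ_3 = -16, Δ_4 = 32.
The signs alternate starting with Δ_1 < 0, so by Sylvester's criterion Q is negative definite.

negative definite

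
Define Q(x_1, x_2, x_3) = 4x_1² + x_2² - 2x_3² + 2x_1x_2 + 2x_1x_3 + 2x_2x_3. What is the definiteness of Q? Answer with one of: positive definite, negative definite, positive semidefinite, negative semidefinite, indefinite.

The symmetric matrix is A = [[4, 1, 1], [1, 1, 1], [1, 1, -2]].
Row-reducing A symmetrically gives the diagonal entries 4, 3/4, -3.
Counting signs: 2 positive, 1 negative.
Hence Q is indefinite.

indefinite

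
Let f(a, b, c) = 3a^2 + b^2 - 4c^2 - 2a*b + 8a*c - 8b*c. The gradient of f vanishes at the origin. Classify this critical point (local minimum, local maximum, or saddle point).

The Hessian at the origin is H = [[6, -2, 8], [-2, 2, -8], [8, -8, -8]].
An LDLᵀ factorisation of H has diagonal entries 6, 4/3, -40.
That gives 2 positive, 1 negative pivots.
H is indefinite, so the origin is a saddle point.

saddle point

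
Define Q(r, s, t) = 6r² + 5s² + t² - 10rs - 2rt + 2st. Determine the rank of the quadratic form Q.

The symmetric matrix is A = [[6, -5, -1], [-5, 5, 1], [-1, 1, 1]].
Row-reducing A symmetrically gives the diagonal entries 6, 5/6, 4/5.
That gives 3 positive pivots.
The rank is the number of nonzero pivots: 3.

3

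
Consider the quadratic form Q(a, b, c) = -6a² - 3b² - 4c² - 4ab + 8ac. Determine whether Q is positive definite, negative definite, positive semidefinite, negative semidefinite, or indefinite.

negative definite

The symmetric matrix is A = [[-6, -2, 4], [-2, -3, 0], [4, 0, -4]].
Congruent diagonalization of A (simultaneous row and column reduction) yields pivots -6, -7/3, -4/7.
That gives 3 negative pivots.
Hence Q is negative definite.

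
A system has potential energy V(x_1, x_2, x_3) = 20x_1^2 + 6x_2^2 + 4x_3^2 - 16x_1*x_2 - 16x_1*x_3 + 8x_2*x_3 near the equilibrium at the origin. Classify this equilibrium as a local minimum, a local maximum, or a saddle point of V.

The Hessian at the origin is H = [[40, -16, -16], [-16, 12, 8], [-16, 8, 8]].
Row-reducing H symmetrically gives the diagonal entries 40, 28/5, 8/7.
So there are 3 positive pivots.
H is positive definite, so the origin is a strict local minimum.

local minimum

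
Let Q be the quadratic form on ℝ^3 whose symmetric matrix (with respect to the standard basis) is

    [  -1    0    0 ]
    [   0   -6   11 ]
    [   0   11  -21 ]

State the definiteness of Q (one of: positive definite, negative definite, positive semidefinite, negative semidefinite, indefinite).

negative definite

An LDLᵀ factorisation of A has diagonal entries -1, -6, -5/6.
That gives 3 negative pivots.
Hence Q is negative definite.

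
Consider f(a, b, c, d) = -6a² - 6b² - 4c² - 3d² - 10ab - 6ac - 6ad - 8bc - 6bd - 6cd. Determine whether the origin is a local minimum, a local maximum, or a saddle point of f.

The Hessian at the origin is H = [[-12, -10, -6, -6], [-10, -12, -8, -6], [-6, -8, -8, -6], [-6, -6, -6, -6]].
Applying the same elementary operations to the rows and columns of H produces a congruent diagonal matrix with entries -12, -11/3, -28/11, -6/7.
So there are 4 negative pivots.
H is negative definite, so the origin is a strict local maximum.

local maximum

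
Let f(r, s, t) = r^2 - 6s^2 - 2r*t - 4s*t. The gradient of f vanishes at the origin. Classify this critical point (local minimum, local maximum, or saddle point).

saddle point

The Hessian at the origin is H = [[2, 0, -2], [0, -12, -4], [-2, -4, 0]].
Row-reducing H symmetrically gives the diagonal entries 2, -12, -2/3.
Counting signs: 1 positive, 2 negative.
H is indefinite, so the origin is a saddle point.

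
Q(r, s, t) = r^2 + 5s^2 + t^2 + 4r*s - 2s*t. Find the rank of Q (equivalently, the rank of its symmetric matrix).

2

Write A = [[1, 2, 0], [2, 5, -1], [0, -1, 1]].
Symmetric row and column elimination reduces A to a congruent diagonal form with pivots 1, 1, 0.
Counting signs: 2 positive, 1 zero.
The rank is the number of nonzero pivots: 2.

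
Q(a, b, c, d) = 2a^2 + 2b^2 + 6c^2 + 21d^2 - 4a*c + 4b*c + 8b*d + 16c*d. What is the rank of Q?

The associated matrix is A = [[2, 0, -2, 0], [0, 2, 2, 4], [-2, 2, 6, 8], [0, 4, 8, 21]].
Applying the same elementary operations to the rows and columns of A produces a congruent diagonal matrix with entries 2, 2, 2, 5.
So there are 4 positive pivots.
The rank is the number of nonzero pivots: 4.

4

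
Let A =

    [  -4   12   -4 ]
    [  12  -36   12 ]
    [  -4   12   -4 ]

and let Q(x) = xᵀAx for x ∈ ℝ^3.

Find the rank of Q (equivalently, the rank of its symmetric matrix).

Congruent diagonalization of A (simultaneous row and column reduction) yields pivots -4, 0, 0.
So there are 1 negative, 2 zero pivots.
The rank is the number of nonzero pivots: 1.

1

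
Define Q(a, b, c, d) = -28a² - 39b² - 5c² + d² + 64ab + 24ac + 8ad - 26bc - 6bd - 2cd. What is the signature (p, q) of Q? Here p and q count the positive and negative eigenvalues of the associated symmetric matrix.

The associated matrix is A = [[-28, 32, 12, 4], [32, -39, -13, -3], [12, -13, -5, -1], [4, -3, -1, 1]].
Symmetric row and column elimination reduces A to a congruent diagonal form with pivots -28, -17/7, 6/17, -4/3.
That gives 1 positive, 3 negative pivots.

(1, 3)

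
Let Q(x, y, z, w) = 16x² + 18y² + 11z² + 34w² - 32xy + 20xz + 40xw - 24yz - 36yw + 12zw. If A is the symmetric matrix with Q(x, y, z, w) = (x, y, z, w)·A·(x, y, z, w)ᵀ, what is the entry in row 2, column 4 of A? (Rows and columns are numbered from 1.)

The coefficient of y·w in Q is -36. For a symmetric A this equals A[2,4] + A[4,2] = 2·A[2,4].
So A[2,4] = -36/2 = -18.

-18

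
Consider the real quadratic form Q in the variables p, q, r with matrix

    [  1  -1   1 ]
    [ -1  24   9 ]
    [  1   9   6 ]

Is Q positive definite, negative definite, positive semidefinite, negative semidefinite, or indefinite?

positive definite

An LDLᵀ factorisation of A has diagonal entries 1, 23, 15/23.
So there are 3 positive pivots.
Hence Q is positive definite.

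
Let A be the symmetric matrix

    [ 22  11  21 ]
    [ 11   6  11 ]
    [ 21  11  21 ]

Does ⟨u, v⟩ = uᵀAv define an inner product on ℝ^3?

Leading principal minors: Δ_1 = 22, Δ_2 = 11, Δ_3 = 5.
All leading principal minors are positive, so by Sylvester's criterion Q is positive definite.
⟨·,·⟩ is an inner product exactly when A is positive definite.

yes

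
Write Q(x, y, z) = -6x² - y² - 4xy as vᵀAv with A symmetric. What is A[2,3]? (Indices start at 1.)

0

The coefficient of y·z in Q is 0. For a symmetric A this equals A[2,3] + A[3,2] = 2·A[2,3].
So A[2,3] = 0/2 = 0.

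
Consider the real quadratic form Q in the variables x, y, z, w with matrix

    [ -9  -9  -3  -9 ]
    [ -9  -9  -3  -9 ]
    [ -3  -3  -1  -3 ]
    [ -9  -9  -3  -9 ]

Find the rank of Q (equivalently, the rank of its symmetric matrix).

1

Row-reducing A symmetrically gives the diagonal entries -9, 0, 0, 0.
Counting signs: 1 negative, 3 zero.
The rank is the number of nonzero pivots: 1.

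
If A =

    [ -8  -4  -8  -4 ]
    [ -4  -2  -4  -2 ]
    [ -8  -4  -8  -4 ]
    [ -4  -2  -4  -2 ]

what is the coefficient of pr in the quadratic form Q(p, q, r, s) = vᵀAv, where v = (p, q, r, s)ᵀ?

-16

The coefficient of pr is A[1,3] + A[3,1] = 2·(-8) = -16.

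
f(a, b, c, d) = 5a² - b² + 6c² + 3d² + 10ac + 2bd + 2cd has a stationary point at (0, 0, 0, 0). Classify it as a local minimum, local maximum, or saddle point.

saddle point

The Hessian at the origin is H = [[10, 0, 10, 0], [0, -2, 0, 2], [10, 0, 12, 2], [0, 2, 2, 6]].
Symmetric row and column elimination reduces H to a congruent diagonal form with pivots 10, -2, 2, 6.
That gives 3 positive, 1 negative pivots.
H is indefinite, so the origin is a saddle point.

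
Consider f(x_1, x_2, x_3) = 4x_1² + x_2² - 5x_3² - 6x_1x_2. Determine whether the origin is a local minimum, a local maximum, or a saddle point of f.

The Hessian at the origin is H = [[8, -6, 0], [-6, 2, 0], [0, 0, -10]].
Symmetric row and column elimination reduces H to a congruent diagonal form with pivots 8, -5/2, -10.
So there are 1 positive, 2 negative pivots.
H is indefinite, so the origin is a saddle point.

saddle point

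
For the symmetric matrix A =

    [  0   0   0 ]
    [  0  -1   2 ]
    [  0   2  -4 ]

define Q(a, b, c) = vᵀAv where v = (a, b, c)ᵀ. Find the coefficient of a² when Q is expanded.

The coefficient of a² is the diagonal entry A[1,1] = 0.

0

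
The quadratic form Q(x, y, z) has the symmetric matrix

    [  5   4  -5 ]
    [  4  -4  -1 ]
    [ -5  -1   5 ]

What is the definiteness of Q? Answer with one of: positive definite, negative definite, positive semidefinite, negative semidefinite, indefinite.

Congruent diagonalization of A (simultaneous row and column reduction) yields pivots 5, -36/5, 5/4.
So there are 2 positive, 1 negative pivots.
Hence Q is indefinite.

indefinite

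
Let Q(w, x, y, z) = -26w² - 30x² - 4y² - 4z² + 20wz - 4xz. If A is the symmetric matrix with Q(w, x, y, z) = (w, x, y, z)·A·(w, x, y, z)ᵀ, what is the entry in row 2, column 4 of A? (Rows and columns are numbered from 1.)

The coefficient of x·z in Q is -4. For a symmetric A this equals A[2,4] + A[4,2] = 2·A[2,4].
So A[2,4] = -4/2 = -2.

-2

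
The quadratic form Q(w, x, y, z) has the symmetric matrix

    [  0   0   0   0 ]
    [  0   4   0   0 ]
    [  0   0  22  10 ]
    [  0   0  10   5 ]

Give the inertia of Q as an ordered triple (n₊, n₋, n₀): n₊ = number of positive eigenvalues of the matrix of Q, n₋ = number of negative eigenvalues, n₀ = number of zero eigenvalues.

(3, 0, 1)

Row-reducing A symmetrically gives the diagonal entries 0, 4, 22, 5/11.
So there are 3 positive, 1 zero pivots.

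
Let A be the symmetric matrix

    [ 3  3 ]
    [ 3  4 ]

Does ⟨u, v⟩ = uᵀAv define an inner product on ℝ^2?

yes

Congruent diagonalization of A (simultaneous row and column reduction) yields pivots 3, 1.
That gives 2 positive pivots.
Hence Q is positive definite.
⟨·,·⟩ is an inner product exactly when A is positive definite.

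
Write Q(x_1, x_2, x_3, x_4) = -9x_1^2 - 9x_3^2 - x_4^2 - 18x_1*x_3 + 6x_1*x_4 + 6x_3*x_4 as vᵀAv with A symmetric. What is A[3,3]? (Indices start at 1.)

-9

The coefficient of x_3^2 in Q is -9, and that is exactly A[3,3].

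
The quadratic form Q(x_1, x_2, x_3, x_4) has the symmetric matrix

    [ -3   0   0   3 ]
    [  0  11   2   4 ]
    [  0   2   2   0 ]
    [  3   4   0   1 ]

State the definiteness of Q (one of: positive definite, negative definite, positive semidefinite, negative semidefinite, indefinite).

An LDLᵀ factorisation of A has diagonal entries -3, 11, 18/11, 20/9.
That gives 3 positive, 1 negative pivots.
Hence Q is indefinite.

indefinite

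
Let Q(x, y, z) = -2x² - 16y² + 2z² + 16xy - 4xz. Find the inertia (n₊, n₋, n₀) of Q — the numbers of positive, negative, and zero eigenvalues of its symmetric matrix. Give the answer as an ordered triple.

The symmetric matrix is A = [[-2, 8, -2], [8, -16, 0], [-2, 0, 2]].
Applying the same elementary operations to the rows and columns of A produces a congruent diagonal matrix with entries -2, 16, 0.
That gives 1 positive, 1 negative, 1 zero pivots.

(1, 1, 1)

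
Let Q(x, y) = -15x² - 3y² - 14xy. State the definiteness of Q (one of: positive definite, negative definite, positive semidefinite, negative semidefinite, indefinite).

indefinite

The symmetric matrix of Q is [[-15, -7], [-7, -3]].
For the 2×2 matrix [[-15, -7], [-7, -3]]: det = -15·-3 − (-7)² = -4, trace = -18.
det < 0 so the eigenvalues have opposite signs; the form is indefinite.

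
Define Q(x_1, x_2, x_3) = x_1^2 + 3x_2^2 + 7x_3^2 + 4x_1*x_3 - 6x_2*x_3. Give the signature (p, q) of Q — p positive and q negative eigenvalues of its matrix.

The associated matrix is A = [[1, 0, 2], [0, 3, -3], [2, -3, 7]].
Symmetric row and column elimination reduces A to a congruent diagonal form with pivots 1, 3, 0.
Counting signs: 2 positive, 1 zero.

(2, 0)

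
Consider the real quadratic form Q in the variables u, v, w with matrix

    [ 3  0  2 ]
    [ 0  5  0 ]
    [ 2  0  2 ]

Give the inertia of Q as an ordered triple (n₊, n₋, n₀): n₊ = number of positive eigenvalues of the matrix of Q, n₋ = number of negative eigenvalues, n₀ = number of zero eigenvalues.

(3, 0, 0)

Applying the same elementary operations to the rows and columns of A produces a congruent diagonal matrix with entries 3, 5, 2/3.
That gives 3 positive pivots.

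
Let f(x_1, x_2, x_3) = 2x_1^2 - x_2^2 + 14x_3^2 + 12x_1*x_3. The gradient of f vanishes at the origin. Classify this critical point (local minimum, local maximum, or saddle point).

saddle point

The Hessian at the origin is H = [[4, 0, 12], [0, -2, 0], [12, 0, 28]].
An LDLᵀ factorisation of H has diagonal entries 4, -2, -8.
Counting signs: 1 positive, 2 negative.
H is indefinite, so the origin is a saddle point.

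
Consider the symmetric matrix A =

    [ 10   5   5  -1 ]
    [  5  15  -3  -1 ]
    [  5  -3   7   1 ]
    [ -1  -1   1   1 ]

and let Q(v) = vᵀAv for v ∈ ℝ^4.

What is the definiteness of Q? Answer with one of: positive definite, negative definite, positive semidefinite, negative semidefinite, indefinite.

positive definite

Leading principal minors: Δ_1 = 10, Δ_2 = 125, Δ_3 = 260, Δ_4 = 24.
All leading principal minors are positive, so by Sylvester's criterion Q is positive definite.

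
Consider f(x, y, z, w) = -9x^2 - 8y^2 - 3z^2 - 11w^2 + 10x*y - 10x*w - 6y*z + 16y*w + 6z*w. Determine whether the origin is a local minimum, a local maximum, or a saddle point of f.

local maximum

The Hessian at the origin is H = [[-18, 10, 0, -10], [10, -16, -6, 16], [0, -6, -6, 6], [-10, 16, 6, -22]].
Applying the same elementary operations to the rows and columns of H produces a congruent diagonal matrix with entries -18, -94/9, -120/47, -6.
That gives 4 negative pivots.
H is negative definite, so the origin is a strict local maximum.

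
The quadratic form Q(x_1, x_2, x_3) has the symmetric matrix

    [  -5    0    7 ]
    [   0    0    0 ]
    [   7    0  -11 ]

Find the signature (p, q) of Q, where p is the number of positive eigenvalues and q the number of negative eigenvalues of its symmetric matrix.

(0, 2)

Applying the same elementary operations to the rows and columns of A produces a congruent diagonal matrix with entries -5, 0, -6/5.
Counting signs: 2 negative, 1 zero.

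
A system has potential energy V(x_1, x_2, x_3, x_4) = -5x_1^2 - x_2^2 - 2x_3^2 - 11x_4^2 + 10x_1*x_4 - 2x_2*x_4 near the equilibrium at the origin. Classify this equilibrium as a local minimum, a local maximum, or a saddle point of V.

local maximum

The Hessian at the origin is H = [[-10, 0, 0, 10], [0, -2, 0, -2], [0, 0, -4, 0], [10, -2, 0, -22]].
An LDLᵀ factorisation of H has diagonal entries -10, -2, -4, -10.
Counting signs: 4 negative.
H is negative definite, so the origin is a strict local maximum.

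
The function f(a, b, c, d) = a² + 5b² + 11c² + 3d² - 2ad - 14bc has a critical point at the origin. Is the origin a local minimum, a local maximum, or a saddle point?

local minimum

The Hessian at the origin is H = [[2, 0, 0, -2], [0, 10, -14, 0], [0, -14, 22, 0], [-2, 0, 0, 6]].
Symmetric row and column elimination reduces H to a congruent diagonal form with pivots 2, 10, 12/5, 4.
So there are 4 positive pivots.
H is positive definite, so the origin is a strict local minimum.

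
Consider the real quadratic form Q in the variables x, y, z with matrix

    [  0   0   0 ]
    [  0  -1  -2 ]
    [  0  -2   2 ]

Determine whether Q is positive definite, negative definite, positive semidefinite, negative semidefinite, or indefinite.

Applying the same elementary operations to the rows and columns of A produces a congruent diagonal matrix with entries 0, -1, 6.
So there are 1 positive, 1 negative, 1 zero pivots.
Hence Q is indefinite.

indefinite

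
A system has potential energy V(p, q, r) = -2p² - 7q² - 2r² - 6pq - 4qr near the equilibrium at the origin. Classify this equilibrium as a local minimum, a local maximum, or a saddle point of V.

The Hessian at the origin is H = [[-4, -6, 0], [-6, -14, -4], [0, -4, -4]].
Symmetric row and column elimination reduces H to a congruent diagonal form with pivots -4, -5, -4/5.
So there are 3 negative pivots.
H is negative definite, so the origin is a strict local maximum.

local maximum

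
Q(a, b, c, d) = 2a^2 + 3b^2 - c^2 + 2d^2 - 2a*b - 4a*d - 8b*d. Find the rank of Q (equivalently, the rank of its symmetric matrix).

4

The symmetric matrix is A = [[2, -1, 0, -2], [-1, 3, 0, -4], [0, 0, -1, 0], [-2, -4, 0, 2]].
An LDLᵀ factorisation of A has diagonal entries 2, 5/2, -1, -10.
That gives 2 positive, 2 negative pivots.
The rank is the number of nonzero pivots: 4.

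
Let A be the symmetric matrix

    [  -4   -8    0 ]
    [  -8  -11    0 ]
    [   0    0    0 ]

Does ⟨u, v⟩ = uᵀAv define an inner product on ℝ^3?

Symmetric row and column elimination reduces A to a congruent diagonal form with pivots -4, 5, 0.
That gives 1 positive, 1 negative, 1 zero pivots.
Hence Q is indefinite.
⟨·,·⟩ is an inner product exactly when A is positive definite.

no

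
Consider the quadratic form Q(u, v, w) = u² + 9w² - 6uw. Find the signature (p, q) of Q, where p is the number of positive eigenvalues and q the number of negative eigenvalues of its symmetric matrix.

The symmetric matrix is A = [[1, 0, -3], [0, 0, 0], [-3, 0, 9]].
Row-reducing A symmetrically gives the diagonal entries 1, 0, 0.
Counting signs: 1 positive, 2 zero.

(1, 0)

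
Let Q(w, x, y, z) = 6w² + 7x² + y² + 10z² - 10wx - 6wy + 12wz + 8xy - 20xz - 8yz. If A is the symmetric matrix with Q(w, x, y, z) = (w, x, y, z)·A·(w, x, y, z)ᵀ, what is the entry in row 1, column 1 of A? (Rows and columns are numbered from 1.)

The coefficient of w² in Q is 6, and that is exactly A[1,1].

6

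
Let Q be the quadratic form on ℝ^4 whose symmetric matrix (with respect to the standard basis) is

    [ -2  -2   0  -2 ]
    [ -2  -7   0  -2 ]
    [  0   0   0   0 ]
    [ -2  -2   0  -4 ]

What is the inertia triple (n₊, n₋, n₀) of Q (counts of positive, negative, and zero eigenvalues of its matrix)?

(0, 3, 1)

Symmetric row and column elimination reduces A to a congruent diagonal form with pivots -2, -5, 0, -2.
So there are 3 negative, 1 zero pivots.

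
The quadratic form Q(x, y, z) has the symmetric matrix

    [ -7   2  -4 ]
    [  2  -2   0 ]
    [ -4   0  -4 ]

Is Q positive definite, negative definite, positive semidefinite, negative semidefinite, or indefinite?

Congruent diagonalization of A (simultaneous row and column reduction) yields pivots -7, -10/7, -4/5.
So there are 3 negative pivots.
Hence Q is negative definite.

negative definite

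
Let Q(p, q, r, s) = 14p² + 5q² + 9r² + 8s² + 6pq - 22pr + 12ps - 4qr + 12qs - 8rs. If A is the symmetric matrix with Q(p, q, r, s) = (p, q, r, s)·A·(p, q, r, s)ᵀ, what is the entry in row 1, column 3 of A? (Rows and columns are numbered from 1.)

-11

The coefficient of p·r in Q is -22. For a symmetric A this equals A[1,3] + A[3,1] = 2·A[1,3].
So A[1,3] = -22/2 = -11.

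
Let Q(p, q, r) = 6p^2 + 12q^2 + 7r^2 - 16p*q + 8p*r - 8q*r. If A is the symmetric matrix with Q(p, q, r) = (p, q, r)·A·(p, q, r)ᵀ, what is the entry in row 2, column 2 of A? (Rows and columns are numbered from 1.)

The coefficient of q^2 in Q is 12, and that is exactly A[2,2].

12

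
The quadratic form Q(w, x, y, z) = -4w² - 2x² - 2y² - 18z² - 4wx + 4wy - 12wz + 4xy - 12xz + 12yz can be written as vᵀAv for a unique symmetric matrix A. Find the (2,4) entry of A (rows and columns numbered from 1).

-6

The coefficient of x·z in Q is -12. For a symmetric A this equals A[2,4] + A[4,2] = 2·A[2,4].
So A[2,4] = -12/2 = -6.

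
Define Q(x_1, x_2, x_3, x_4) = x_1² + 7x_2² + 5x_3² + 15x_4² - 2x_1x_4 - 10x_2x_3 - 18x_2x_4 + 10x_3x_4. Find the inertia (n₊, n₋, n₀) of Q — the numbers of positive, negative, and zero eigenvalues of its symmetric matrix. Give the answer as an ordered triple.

Write A = [[1, 0, 0, -1], [0, 7, -5, -9], [0, -5, 5, 5], [-1, -9, 5, 15]].
Applying the same elementary operations to the rows and columns of A produces a congruent diagonal matrix with entries 1, 7, 10/7, 1.
So there are 4 positive pivots.

(4, 0, 0)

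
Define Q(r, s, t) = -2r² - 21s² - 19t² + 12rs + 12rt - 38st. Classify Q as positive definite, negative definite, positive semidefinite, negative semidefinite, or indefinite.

negative definite

The symmetric matrix of Q is A = [[-2, 6, 6], [6, -21, -19], [6, -19, -19]].
Leading principal minors: Δ_1 = -2, Δ_2 = 6, Δ_3 = -4.
The signs alternate starting with Δ_1 < 0, so by Sylvester's criterion Q is negative definite.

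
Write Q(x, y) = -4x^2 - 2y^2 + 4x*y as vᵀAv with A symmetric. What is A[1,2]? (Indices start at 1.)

The coefficient of x·y in Q is 4. For a symmetric A this equals A[1,2] + A[2,1] = 2·A[1,2].
So A[1,2] = 4/2 = 2.

2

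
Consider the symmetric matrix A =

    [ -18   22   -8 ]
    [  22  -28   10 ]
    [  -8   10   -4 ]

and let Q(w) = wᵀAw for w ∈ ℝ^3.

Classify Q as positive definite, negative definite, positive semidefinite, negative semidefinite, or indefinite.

negative definite

Leading principal minors: Δ_1 = -18, Δ_2 = 20, Δ_3 = -8.
The signs alternate starting with Δ_1 < 0, so by Sylvester's criterion Q is negative definite.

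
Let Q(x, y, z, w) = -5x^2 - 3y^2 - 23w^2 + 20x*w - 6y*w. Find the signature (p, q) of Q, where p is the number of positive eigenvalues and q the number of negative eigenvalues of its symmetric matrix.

Write A = [[-5, 0, 0, 10], [0, -3, 0, -3], [0, 0, 0, 0], [10, -3, 0, -23]].
Symmetric row and column elimination reduces A to a congruent diagonal form with pivots -5, -3, 0, 0.
That gives 2 negative, 2 zero pivots.

(0, 2)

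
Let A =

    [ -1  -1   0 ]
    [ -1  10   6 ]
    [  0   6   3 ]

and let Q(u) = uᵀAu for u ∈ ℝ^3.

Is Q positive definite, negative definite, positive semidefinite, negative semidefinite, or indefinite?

indefinite

An LDLᵀ factorisation of A has diagonal entries -1, 11, -3/11.
Counting signs: 1 positive, 2 negative.
Hence Q is indefinite.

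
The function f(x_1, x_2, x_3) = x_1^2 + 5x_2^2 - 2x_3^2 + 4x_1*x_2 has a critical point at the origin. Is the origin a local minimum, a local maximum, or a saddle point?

The Hessian at the origin is H = [[2, 4, 0], [4, 10, 0], [0, 0, -4]].
An LDLᵀ factorisation of H has diagonal entries 2, 2, -4.
Counting signs: 2 positive, 1 negative.
H is indefinite, so the origin is a saddle point.

saddle point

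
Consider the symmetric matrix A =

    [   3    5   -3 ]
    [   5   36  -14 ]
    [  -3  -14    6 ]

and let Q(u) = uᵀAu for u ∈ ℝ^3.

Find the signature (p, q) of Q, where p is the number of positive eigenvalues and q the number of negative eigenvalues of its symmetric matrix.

Applying the same elementary operations to the rows and columns of A produces a congruent diagonal matrix with entries 3, 83/3, 6/83.
Counting signs: 3 positive.

(3, 0)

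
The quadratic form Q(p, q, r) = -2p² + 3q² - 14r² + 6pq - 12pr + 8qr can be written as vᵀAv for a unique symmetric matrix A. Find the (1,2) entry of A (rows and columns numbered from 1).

3

The coefficient of p·q in Q is 6. For a symmetric A this equals A[1,2] + A[2,1] = 2·A[1,2].
So A[1,2] = 6/2 = 3.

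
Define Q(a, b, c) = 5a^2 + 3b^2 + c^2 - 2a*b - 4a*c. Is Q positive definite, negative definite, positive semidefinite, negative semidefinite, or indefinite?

positive definite

The symmetric matrix is A = [[5, -1, -2], [-1, 3, 0], [-2, 0, 1]].
Congruent diagonalization of A (simultaneous row and column reduction) yields pivots 5, 14/5, 1/7.
Counting signs: 3 positive.
Hence Q is positive definite.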